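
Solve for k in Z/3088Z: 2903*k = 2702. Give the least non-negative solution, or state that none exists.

gcd(2903, 3088) = 1, so a unique solution mod 3088 exists.
2903⁻¹ ≡ 2871 (mod 3088).
k ≡ 2871*2702 ≡ 386 (mod 3088).

386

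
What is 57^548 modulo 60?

21

548 in binary is 1000100100, i.e. 548 = 512 + 32 + 4.
57^1 ≡ 57 (mod 60)
57^2 ≡ 57^2 = 3249 ≡ 9 (mod 60)
57^4 ≡ 9^2 = 81 ≡ 21 (mod 60)
57^8 ≡ 21^2 = 441 ≡ 21 (mod 60)
57^16 ≡ 21^2 = 441 ≡ 21 (mod 60)
57^32 ≡ 21^2 = 441 ≡ 21 (mod 60)
57^64 ≡ 21^2 = 441 ≡ 21 (mod 60)
57^128 ≡ 21^2 = 441 ≡ 21 (mod 60)
57^256 ≡ 21^2 = 441 ≡ 21 (mod 60)
57^512 ≡ 21^2 = 441 ≡ 21 (mod 60)
57^548 = 57^512 × 57^32 × 57^4 ≡ 21 × 21 × 21 (mod 60).
Accumulate the product:
21 × 21 = 441 ≡ 21
21 × 21 = 441 ≡ 21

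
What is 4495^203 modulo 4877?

By square-and-multiply:
4495^1 ≡ 4495 (mod 4877)
4495^2 ≡ 4495^2 = 20205025 ≡ 4491 (mod 4877)
4495^4 ≡ 4491^2 = 20169081 ≡ 2686 (mod 4877)
4495^8 ≡ 2686^2 = 7214596 ≡ 1513 (mod 4877)
4495^16 ≡ 1513^2 = 2289169 ≡ 1856 (mod 4877)
4495^32 ≡ 1856^2 = 3444736 ≡ 1574 (mod 4877)
4495^64 ≡ 1574^2 = 2477476 ≡ 4837 (mod 4877)
4495^128 ≡ 4837^2 = 23396569 ≡ 1600 (mod 4877)
4495^203 = 4495^128 · 4495^64 · 4495^8 · 4495^2 · 4495^1 ≡ 1600 · 4837 · 1513 · 4491 · 4495 (mod 4877).
Accumulate the product:
1600 · 4837 = 7739200 ≡ 4278
4278 · 1513 = 6472614 ≡ 835
835 · 4491 = 3749985 ≡ 4449
4449 · 4495 = 19998255 ≡ 2555

2555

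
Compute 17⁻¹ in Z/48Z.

48 = 2*17 + 14
17 = 1*14 + 3
14 = 4*3 + 2
3 = 1*2 + 1
2 = 2*1 + 0
gcd(17, 48) = 1, so the inverse exists.
Bézout: 1 = −6*48 + 17*17.
So 17⁻¹ ≡ 17 (mod 48).

17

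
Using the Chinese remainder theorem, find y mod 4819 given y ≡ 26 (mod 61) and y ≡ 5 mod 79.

61⁻¹ mod 79: 61*57 ≡ 1 (mod 79), so 61⁻¹ ≡ 57.
y = 26 + 61*((5 − 26)*57 mod 79) = 26 + 61*67 = 4113.

4113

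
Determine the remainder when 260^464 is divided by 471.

464 in binary is 111010000, i.e. 464 = 256 + 128 + 64 + 16.
260^1 ≡ 260 (mod 471)
260^2 ≡ 260^2 = 67600 ≡ 247 (mod 471)
260^4 ≡ 247^2 = 61009 ≡ 250 (mod 471)
260^8 ≡ 250^2 = 62500 ≡ 328 (mod 471)
260^16 ≡ 328^2 = 107584 ≡ 196 (mod 471)
260^32 ≡ 196^2 = 38416 ≡ 265 (mod 471)
260^64 ≡ 265^2 = 70225 ≡ 46 (mod 471)
260^128 ≡ 46^2 = 2116 ≡ 232 (mod 471)
260^256 ≡ 232^2 = 53824 ≡ 130 (mod 471)
260^464 = 260^256 * 260^128 * 260^64 * 260^16 ≡ 130 * 232 * 46 * 196 (mod 471).
Accumulate the product:
130 * 232 = 30160 ≡ 16
16 * 46 = 736 ≡ 265
265 * 196 = 51940 ≡ 130

130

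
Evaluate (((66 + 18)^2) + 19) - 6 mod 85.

14

66 + 18 = 84
(84)^2 ≡ 1 (mod 85)
1 + 19 = 20
20 - 6 = 14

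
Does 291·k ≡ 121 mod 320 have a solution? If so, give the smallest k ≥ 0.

51

gcd(291, 320) = 1, so a unique solution mod 320 exists.
291⁻¹ ≡ 11 (mod 320).
k ≡ 11·121 ≡ 51 (mod 320).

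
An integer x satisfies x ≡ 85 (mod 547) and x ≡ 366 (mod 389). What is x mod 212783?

188253

547⁻¹ mod 389: 547*357 ≡ 1 (mod 389), so 547⁻¹ ≡ 357.
x = 85 + 547*((366 − 85)*357 mod 389) = 85 + 547*344 = 188253.
Check: 188253 mod 547 = 85, 188253 mod 389 = 366. ✓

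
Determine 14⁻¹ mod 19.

19 = 1*14 + 5
14 = 2*5 + 4
5 = 1*4 + 1
4 = 4*1 + 0
gcd(14, 19) = 1, so the inverse exists.
Back-substitute for 1:
1 = 1*5 − 1*4
  = −1*14 + 3*5
  = 3*19 − 4*14
So 14⁻¹ ≡ −4 ≡ 15 (mod 19).

15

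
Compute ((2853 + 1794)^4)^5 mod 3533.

2853 + 1794 = 4647 ≡ 1114 (mod 3533)
(1114)^4 ≡ 3314 (mod 3533)
(3314)^5 ≡ 962 (mod 3533)

962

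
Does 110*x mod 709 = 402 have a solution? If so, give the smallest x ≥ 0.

gcd(110, 709) = 1, so a unique solution mod 709 exists.
110⁻¹ ≡ 651 (mod 709).
x ≡ 651*402 ≡ 81 (mod 709).

81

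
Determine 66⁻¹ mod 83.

39

83 = 1×66 + 17
66 = 3×17 + 15
17 = 1×15 + 2
15 = 7×2 + 1
2 = 2×1 + 0
gcd(66, 83) = 1, so the inverse exists.
Bézout: 1 = −31×83 + 39×66.
So 66⁻¹ ≡ 39 (mod 83).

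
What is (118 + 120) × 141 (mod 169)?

118 + 120 = 238 ≡ 69 (mod 169)
69 × 141 = 9729 ≡ 96 (mod 169)

96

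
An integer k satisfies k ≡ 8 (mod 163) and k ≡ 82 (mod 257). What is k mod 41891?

163⁻¹ mod 257: 163×41 ≡ 1 (mod 257), so 163⁻¹ ≡ 41.
k = 8 + 163×((82 − 8)×41 mod 257) = 8 + 163×207 = 33749.
Check: 33749 mod 163 = 8, 33749 mod 257 = 82. ✓

33749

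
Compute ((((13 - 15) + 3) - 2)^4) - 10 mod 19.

10

13 - 15 = -2 ≡ 17 (mod 19)
17 + 3 = 20 ≡ 1 (mod 19)
1 - 2 = -1 ≡ 18 (mod 19)
(18)^4 ≡ 1 (mod 19)
1 - 10 = -9 ≡ 10 (mod 19)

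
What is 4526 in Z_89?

76

4526 = 50×89 + 76, so 4526 ≡ 76 (mod 89).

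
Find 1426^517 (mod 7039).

1051

Using repeated squaring:
517 in binary is 1000000101, i.e. 517 = 512 + 4 + 1.
1426^1 ≡ 1426 (mod 7039)
1426^2 ≡ 1426^2 = 2033476 ≡ 6244 (mod 7039)
1426^4 ≡ 6244^2 = 38987536 ≡ 5554 (mod 7039)
1426^8 ≡ 5554^2 = 30846916 ≡ 2018 (mod 7039)
1426^16 ≡ 2018^2 = 4072324 ≡ 3782 (mod 7039)
1426^32 ≡ 3782^2 = 14303524 ≡ 276 (mod 7039)
1426^64 ≡ 276^2 = 76176 ≡ 5786 (mod 7039)
1426^128 ≡ 5786^2 = 33477796 ≡ 312 (mod 7039)
1426^256 ≡ 312^2 = 97344 ≡ 5837 (mod 7039)
1426^512 ≡ 5837^2 = 34070569 ≡ 1809 (mod 7039)
1426^517 = 1426^512 · 1426^4 · 1426^1 ≡ 1809 · 5554 · 1426 (mod 7039).
Accumulate the product:
1809 · 5554 = 10047186 ≡ 2533
2533 · 1426 = 3612058 ≡ 1051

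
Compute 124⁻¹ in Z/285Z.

Run the extended Euclidean algorithm:
285 = 2×124 + 37
124 = 3×37 + 13
37 = 2×13 + 11
13 = 1×11 + 2
11 = 5×2 + 1
2 = 2×1 + 0
gcd(124, 285) = 1, so the inverse exists.
Back-substitute for 1:
1 = 1×11 − 5×2
  = −5×13 + 6×11
  = 6×37 − 17×13
  = −17×124 + 57×37
  = 57×285 − 131×124
So 124⁻¹ ≡ −131 ≡ 154 (mod 285).

154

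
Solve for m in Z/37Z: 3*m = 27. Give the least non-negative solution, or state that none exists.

9

gcd(3, 37) = 1, so a unique solution mod 37 exists.
3⁻¹ ≡ 25 (mod 37).
m ≡ 25*27 ≡ 9 (mod 37).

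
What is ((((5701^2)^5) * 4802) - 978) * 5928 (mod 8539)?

(5701)^2 ≡ 1967 (mod 8539)
(1967)^5 ≡ 8248 (mod 8539)
8248 * 4802 = 39606896 ≡ 3014 (mod 8539)
3014 - 978 = 2036
2036 * 5928 = 12069408 ≡ 3801 (mod 8539)

3801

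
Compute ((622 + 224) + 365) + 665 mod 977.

622 + 224 = 846
846 + 365 = 1211 ≡ 234 (mod 977)
234 + 665 = 899

899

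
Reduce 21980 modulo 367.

327

21980 = 59*367 + 327, so 21980 ≡ 327 (mod 367).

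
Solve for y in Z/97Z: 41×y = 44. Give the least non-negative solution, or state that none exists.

gcd(41, 97) = 1, so a unique solution mod 97 exists.
41⁻¹ ≡ 71 (mod 97).
y ≡ 71×44 ≡ 20 (mod 97).

20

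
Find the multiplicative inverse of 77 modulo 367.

143

Apply the Euclidean algorithm and back-substitute:
367 = 4×77 + 59
77 = 1×59 + 18
59 = 3×18 + 5
18 = 3×5 + 3
5 = 1×3 + 2
3 = 1×2 + 1
2 = 2×1 + 0
gcd(77, 367) = 1, so the inverse exists.
Back-substitute for 1:
1 = 1×3 − 1×2
  = −1×5 + 2×3
  = 2×18 − 7×5
  = −7×59 + 23×18
  = 23×77 − 30×59
  = −30×367 + 143×77
So 77⁻¹ ≡ 143 (mod 367).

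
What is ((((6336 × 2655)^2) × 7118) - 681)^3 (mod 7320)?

6336 × 2655 = 16822080 ≡ 720 (mod 7320)
(720)^2 ≡ 6000 (mod 7320)
6000 × 7118 = 42708000 ≡ 3120 (mod 7320)
3120 - 681 = 2439
(2439)^3 ≡ 2439 (mod 7320)

2439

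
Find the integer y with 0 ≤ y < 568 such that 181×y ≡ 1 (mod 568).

Apply the Euclidean algorithm and back-substitute:
568 = 3*181 + 25
181 = 7*25 + 6
25 = 4*6 + 1
6 = 6*1 + 0
gcd(181, 568) = 1, so the inverse exists.
Back-substitute for 1:
1 = 1*25 − 4*6
  = −4*181 + 29*25
  = 29*568 − 91*181
So 181⁻¹ ≡ −91 ≡ 477 (mod 568).

477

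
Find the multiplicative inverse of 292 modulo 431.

31

Run the extended Euclidean algorithm:
431 = 1*292 + 139
292 = 2*139 + 14
139 = 9*14 + 13
14 = 1*13 + 1
13 = 13*1 + 0
gcd(292, 431) = 1, so the inverse exists.
Bézout: 1 = −21*431 + 31*292.
So 292⁻¹ ≡ 31 (mod 431).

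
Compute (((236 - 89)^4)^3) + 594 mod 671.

236 - 89 = 147
(147)^4 ≡ 652 (mod 671)
(652)^3 ≡ 522 (mod 671)
522 + 594 = 1116 ≡ 445 (mod 671)

445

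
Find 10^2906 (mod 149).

113

Compute successive squares:
2906 in binary is 101101011010, i.e. 2906 = 2048 + 512 + 256 + 64 + 16 + 8 + 2.
10^1 ≡ 10 (mod 149)
10^2 ≡ 10^2 = 100 (mod 149)
10^4 ≡ 100^2 = 10000 ≡ 17 (mod 149)
10^8 ≡ 17^2 = 289 ≡ 140 (mod 149)
10^16 ≡ 140^2 = 19600 ≡ 81 (mod 149)
10^32 ≡ 81^2 = 6561 ≡ 5 (mod 149)
10^64 ≡ 5^2 = 25 (mod 149)
10^128 ≡ 25^2 = 625 ≡ 29 (mod 149)
10^256 ≡ 29^2 = 841 ≡ 96 (mod 149)
10^512 ≡ 96^2 = 9216 ≡ 127 (mod 149)
10^1024 ≡ 127^2 = 16129 ≡ 37 (mod 149)
10^2048 ≡ 37^2 = 1369 ≡ 28 (mod 149)
10^2906 = 10^2048 × 10^512 × 10^256 × 10^64 × 10^16 × 10^8 × 10^2 ≡ 28 × 127 × 96 × 25 × 81 × 140 × 100 (mod 149).
Accumulate the product:
28 × 127 = 3556 ≡ 129
129 × 96 = 12384 ≡ 17
17 × 25 = 425 ≡ 127
127 × 81 = 10287 ≡ 6
6 × 140 = 840 ≡ 95
95 × 100 = 9500 ≡ 113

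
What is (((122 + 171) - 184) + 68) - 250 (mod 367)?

122 + 171 = 293
293 - 184 = 109
109 + 68 = 177
177 - 250 = -73 ≡ 294 (mod 367)

294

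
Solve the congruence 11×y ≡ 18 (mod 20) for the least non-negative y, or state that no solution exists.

18

gcd(11, 20) = 1, so a unique solution mod 20 exists.
11⁻¹ ≡ 11 (mod 20).
y ≡ 11×18 ≡ 18 (mod 20).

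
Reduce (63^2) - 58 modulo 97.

31

(63)^2 ≡ 89 (mod 97)
89 - 58 = 31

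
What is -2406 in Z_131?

83

-2406 = -19*131 + 83, so -2406 ≡ 83 (mod 131).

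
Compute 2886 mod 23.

2886 = 125×23 + 11, so 2886 ≡ 11 (mod 23).

11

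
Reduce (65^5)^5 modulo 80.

65

(65)^5 ≡ 65 (mod 80)
(65)^5 ≡ 65 (mod 80)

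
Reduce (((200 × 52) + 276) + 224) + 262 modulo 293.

200 × 52 = 10400 ≡ 145 (mod 293)
145 + 276 = 421 ≡ 128 (mod 293)
128 + 224 = 352 ≡ 59 (mod 293)
59 + 262 = 321 ≡ 28 (mod 293)

28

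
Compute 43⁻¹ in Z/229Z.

16

By the extended Euclidean algorithm:
229 = 5·43 + 14
43 = 3·14 + 1
14 = 14·1 + 0
gcd(43, 229) = 1, so the inverse exists.
Back-substitute for 1:
1 = 1·43 − 3·14
  = −3·229 + 16·43
So 43⁻¹ ≡ 16 (mod 229).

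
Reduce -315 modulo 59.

-315 = -6×59 + 39, so -315 ≡ 39 (mod 59).

39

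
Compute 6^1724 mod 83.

1724 in binary is 11010111100, i.e. 1724 = 1024 + 512 + 128 + 32 + 16 + 8 + 4.
6^1 ≡ 6 (mod 83)
6^2 ≡ 6^2 = 36 (mod 83)
6^4 ≡ 36^2 = 1296 ≡ 51 (mod 83)
6^8 ≡ 51^2 = 2601 ≡ 28 (mod 83)
6^16 ≡ 28^2 = 784 ≡ 37 (mod 83)
6^32 ≡ 37^2 = 1369 ≡ 41 (mod 83)
6^64 ≡ 41^2 = 1681 ≡ 21 (mod 83)
6^128 ≡ 21^2 = 441 ≡ 26 (mod 83)
6^256 ≡ 26^2 = 676 ≡ 12 (mod 83)
6^512 ≡ 12^2 = 144 ≡ 61 (mod 83)
6^1024 ≡ 61^2 = 3721 ≡ 69 (mod 83)
6^1724 = 6^1024 * 6^512 * 6^128 * 6^32 * 6^16 * 6^8 * 6^4 ≡ 69 * 61 * 26 * 41 * 37 * 28 * 51 (mod 83).
Accumulate the product:
69 * 61 = 4209 ≡ 59
59 * 26 = 1534 ≡ 40
40 * 41 = 1640 ≡ 63
63 * 37 = 2331 ≡ 7
7 * 28 = 196 ≡ 30
30 * 51 = 1530 ≡ 36

36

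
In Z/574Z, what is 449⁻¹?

Run the extended Euclidean algorithm:
574 = 1×449 + 125
449 = 3×125 + 74
125 = 1×74 + 51
74 = 1×51 + 23
51 = 2×23 + 5
23 = 4×5 + 3
5 = 1×3 + 2
3 = 1×2 + 1
2 = 2×1 + 0
gcd(449, 574) = 1, so the inverse exists.
Bézout: 1 = −176×574 + 225×449.
So 449⁻¹ ≡ 225 (mod 574).

225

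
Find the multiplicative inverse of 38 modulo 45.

32

45 = 1×38 + 7
38 = 5×7 + 3
7 = 2×3 + 1
3 = 3×1 + 0
gcd(38, 45) = 1, so the inverse exists.
Bézout: 1 = 11×45 − 13×38.
So 38⁻¹ ≡ −13 ≡ 32 (mod 45).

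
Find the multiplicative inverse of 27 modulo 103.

42

By the extended Euclidean algorithm:
103 = 3*27 + 22
27 = 1*22 + 5
22 = 4*5 + 2
5 = 2*2 + 1
2 = 2*1 + 0
gcd(27, 103) = 1, so the inverse exists.
Bézout: 1 = −11*103 + 42*27.
So 27⁻¹ ≡ 42 (mod 103).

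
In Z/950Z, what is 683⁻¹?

797

Apply the Euclidean algorithm and back-substitute:
950 = 1·683 + 267
683 = 2·267 + 149
267 = 1·149 + 118
149 = 1·118 + 31
118 = 3·31 + 25
31 = 1·25 + 6
25 = 4·6 + 1
6 = 6·1 + 0
gcd(683, 950) = 1, so the inverse exists.
Back-substitute for 1:
1 = 1·25 − 4·6
  = −4·31 + 5·25
  = 5·118 − 19·31
  = −19·149 + 24·118
  = 24·267 − 43·149
  = −43·683 + 110·267
  = 110·950 − 153·683
So 683⁻¹ ≡ −153 ≡ 797 (mod 950).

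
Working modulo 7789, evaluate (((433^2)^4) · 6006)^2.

7758

(433)^2 ≡ 553 (mod 7789)
(553)^4 ≡ 1907 (mod 7789)
1907 · 6006 = 11453442 ≡ 3612 (mod 7789)
(3612)^2 ≡ 7758 (mod 7789)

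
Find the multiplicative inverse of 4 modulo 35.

Apply the Euclidean algorithm and back-substitute:
35 = 8*4 + 3
4 = 1*3 + 1
3 = 3*1 + 0
gcd(4, 35) = 1, so the inverse exists.
Back-substitute for 1:
1 = 1*4 − 1*3
  = −1*35 + 9*4
So 4⁻¹ ≡ 9 (mod 35).

9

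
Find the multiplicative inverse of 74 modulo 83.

By the extended Euclidean algorithm:
83 = 1×74 + 9
74 = 8×9 + 2
9 = 4×2 + 1
2 = 2×1 + 0
gcd(74, 83) = 1, so the inverse exists.
Bézout: 1 = 33×83 − 37×74.
So 74⁻¹ ≡ −37 ≡ 46 (mod 83).

46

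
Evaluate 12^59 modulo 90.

By square-and-multiply:
59 in binary is 111011, i.e. 59 = 32 + 16 + 8 + 2 + 1.
12^1 ≡ 12 (mod 90)
12^2 ≡ 12^2 = 144 ≡ 54 (mod 90)
12^4 ≡ 54^2 = 2916 ≡ 36 (mod 90)
12^8 ≡ 36^2 = 1296 ≡ 36 (mod 90)
12^16 ≡ 36^2 = 1296 ≡ 36 (mod 90)
12^32 ≡ 36^2 = 1296 ≡ 36 (mod 90)
12^59 = 12^32 * 12^16 * 12^8 * 12^2 * 12^1 ≡ 36 * 36 * 36 * 54 * 12 (mod 90).
Accumulate the product:
36 * 36 = 1296 ≡ 36
36 * 36 = 1296 ≡ 36
36 * 54 = 1944 ≡ 54
54 * 12 = 648 ≡ 18

18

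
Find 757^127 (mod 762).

127 in binary is 1111111, i.e. 127 = 64 + 32 + 16 + 8 + 4 + 2 + 1.
757^1 ≡ 757 (mod 762)
757^2 ≡ 757^2 = 573049 ≡ 25 (mod 762)
757^4 ≡ 25^2 = 625 (mod 762)
757^8 ≡ 625^2 = 390625 ≡ 481 (mod 762)
757^16 ≡ 481^2 = 231361 ≡ 475 (mod 762)
757^32 ≡ 475^2 = 225625 ≡ 73 (mod 762)
757^64 ≡ 73^2 = 5329 ≡ 757 (mod 762)
757^127 = 757^64 * 757^32 * 757^16 * 757^8 * 757^4 * 757^2 * 757^1 ≡ 757 * 73 * 475 * 481 * 625 * 25 * 757 (mod 762).
Accumulate the product:
757 * 73 = 55261 ≡ 397
397 * 475 = 188575 ≡ 361
361 * 481 = 173641 ≡ 667
667 * 625 = 416875 ≡ 61
61 * 25 = 1525 ≡ 1
1 * 757 = 757

757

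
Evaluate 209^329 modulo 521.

70

209^1 ≡ 209 (mod 521)
209^2 ≡ 209^2 = 43681 ≡ 438 (mod 521)
209^4 ≡ 438^2 = 191844 ≡ 116 (mod 521)
209^8 ≡ 116^2 = 13456 ≡ 431 (mod 521)
209^16 ≡ 431^2 = 185761 ≡ 285 (mod 521)
209^32 ≡ 285^2 = 81225 ≡ 470 (mod 521)
209^64 ≡ 470^2 = 220900 ≡ 517 (mod 521)
209^128 ≡ 517^2 = 267289 ≡ 16 (mod 521)
209^256 ≡ 16^2 = 256 (mod 521)
209^329 = 209^256 · 209^64 · 209^8 · 209^1 ≡ 256 · 517 · 431 · 209 (mod 521).
Accumulate the product:
256 · 517 = 132352 ≡ 18
18 · 431 = 7758 ≡ 464
464 · 209 = 96976 ≡ 70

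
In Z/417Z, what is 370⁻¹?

417 = 1*370 + 47
370 = 7*47 + 41
47 = 1*41 + 6
41 = 6*6 + 5
6 = 1*5 + 1
5 = 5*1 + 0
gcd(370, 417) = 1, so the inverse exists.
Back-substitute for 1:
1 = 1*6 − 1*5
  = −1*41 + 7*6
  = 7*47 − 8*41
  = −8*370 + 63*47
  = 63*417 − 71*370
So 370⁻¹ ≡ −71 ≡ 346 (mod 417).

346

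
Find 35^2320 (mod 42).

7

35^1 ≡ 35 (mod 42)
35^2 ≡ 35^2 = 1225 ≡ 7 (mod 42)
35^4 ≡ 7^2 = 49 ≡ 7 (mod 42)
35^8 ≡ 7^2 = 49 ≡ 7 (mod 42)
35^16 ≡ 7^2 = 49 ≡ 7 (mod 42)
35^32 ≡ 7^2 = 49 ≡ 7 (mod 42)
35^64 ≡ 7^2 = 49 ≡ 7 (mod 42)
35^128 ≡ 7^2 = 49 ≡ 7 (mod 42)
35^256 ≡ 7^2 = 49 ≡ 7 (mod 42)
35^512 ≡ 7^2 = 49 ≡ 7 (mod 42)
35^1024 ≡ 7^2 = 49 ≡ 7 (mod 42)
35^2048 ≡ 7^2 = 49 ≡ 7 (mod 42)
35^2320 = 35^2048 · 35^256 · 35^16 ≡ 7 · 7 · 7 (mod 42).
Accumulate the product:
7 · 7 = 49 ≡ 7
7 · 7 = 49 ≡ 7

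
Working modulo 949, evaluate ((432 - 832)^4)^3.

432 - 832 = -400 ≡ 549 (mod 949)
(549)^4 ≡ 913 (mod 949)
(913)^3 ≡ 794 (mod 949)

794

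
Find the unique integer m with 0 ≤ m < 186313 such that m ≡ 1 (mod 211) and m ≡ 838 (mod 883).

211⁻¹ mod 883: 211×498 ≡ 1 (mod 883), so 211⁻¹ ≡ 498.
m = 1 + 211×((838 − 1)×498 mod 883) = 1 + 211×50 = 10551.
Check: 10551 mod 211 = 1, 10551 mod 883 = 838. ✓

10551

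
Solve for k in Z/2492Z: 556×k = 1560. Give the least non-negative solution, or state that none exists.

gcd(556, 2492) = 4, and 4 | 1560, so solutions exist.
Divide through by 4: 139×k ≡ 390 mod 623.
139⁻¹ ≡ 251 (mod 623).
k ≡ 251×390 ≡ 79 (mod 623).
The smallest non-negative solution is k = 79.

79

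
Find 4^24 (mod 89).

24 in binary is 11000, i.e. 24 = 16 + 8.
4^1 ≡ 4 (mod 89)
4^2 ≡ 4^2 = 16 (mod 89)
4^4 ≡ 16^2 = 256 ≡ 78 (mod 89)
4^8 ≡ 78^2 = 6084 ≡ 32 (mod 89)
4^16 ≡ 32^2 = 1024 ≡ 45 (mod 89)
4^24 = 4^16 × 4^8 ≡ 45 × 32 (mod 89).
45 × 32 = 1440 ≡ 16 (mod 89).

16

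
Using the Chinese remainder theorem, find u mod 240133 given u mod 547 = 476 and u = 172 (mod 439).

61193

547⁻¹ mod 439: 547*313 ≡ 1 (mod 439), so 547⁻¹ ≡ 313.
u = 476 + 547*((172 − 476)*313 mod 439) = 476 + 547*111 = 61193.
Check: 61193 mod 547 = 476, 61193 mod 439 = 172. ✓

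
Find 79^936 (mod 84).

936 in binary is 1110101000, i.e. 936 = 512 + 256 + 128 + 32 + 8.
79^1 ≡ 79 (mod 84)
79^2 ≡ 79^2 = 6241 ≡ 25 (mod 84)
79^4 ≡ 25^2 = 625 ≡ 37 (mod 84)
79^8 ≡ 37^2 = 1369 ≡ 25 (mod 84)
79^16 ≡ 25^2 = 625 ≡ 37 (mod 84)
79^32 ≡ 37^2 = 1369 ≡ 25 (mod 84)
79^64 ≡ 25^2 = 625 ≡ 37 (mod 84)
79^128 ≡ 37^2 = 1369 ≡ 25 (mod 84)
79^256 ≡ 25^2 = 625 ≡ 37 (mod 84)
79^512 ≡ 37^2 = 1369 ≡ 25 (mod 84)
79^936 = 79^512 * 79^256 * 79^128 * 79^32 * 79^8 ≡ 25 * 37 * 25 * 25 * 25 (mod 84).
Accumulate the product:
25 * 37 = 925 ≡ 1
1 * 25 = 25
25 * 25 = 625 ≡ 37
37 * 25 = 925 ≡ 1

1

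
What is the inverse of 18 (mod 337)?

Apply the Euclidean algorithm and back-substitute:
337 = 18×18 + 13
18 = 1×13 + 5
13 = 2×5 + 3
5 = 1×3 + 2
3 = 1×2 + 1
2 = 2×1 + 0
gcd(18, 337) = 1, so the inverse exists.
Back-substitute for 1:
1 = 1×3 − 1×2
  = −1×5 + 2×3
  = 2×13 − 5×5
  = −5×18 + 7×13
  = 7×337 − 131×18
So 18⁻¹ ≡ −131 ≡ 206 (mod 337).

206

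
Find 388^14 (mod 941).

791

Compute successive squares:
14 in binary is 1110, i.e. 14 = 8 + 4 + 2.
388^1 ≡ 388 (mod 941)
388^2 ≡ 388^2 = 150544 ≡ 925 (mod 941)
388^4 ≡ 925^2 = 855625 ≡ 256 (mod 941)
388^8 ≡ 256^2 = 65536 ≡ 607 (mod 941)
388^14 = 388^8 × 388^4 × 388^2 ≡ 607 × 256 × 925 (mod 941).
Accumulate the product:
607 × 256 = 155392 ≡ 127
127 × 925 = 117475 ≡ 791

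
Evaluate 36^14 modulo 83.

14 in binary is 1110, i.e. 14 = 8 + 4 + 2.
36^1 ≡ 36 (mod 83)
36^2 ≡ 36^2 = 1296 ≡ 51 (mod 83)
36^4 ≡ 51^2 = 2601 ≡ 28 (mod 83)
36^8 ≡ 28^2 = 784 ≡ 37 (mod 83)
36^14 = 36^8 · 36^4 · 36^2 ≡ 37 · 28 · 51 (mod 83).
Accumulate the product:
37 · 28 = 1036 ≡ 40
40 · 51 = 2040 ≡ 48

48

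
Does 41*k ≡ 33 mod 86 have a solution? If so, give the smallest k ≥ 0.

gcd(41, 86) = 1, so a unique solution mod 86 exists.
41⁻¹ ≡ 21 (mod 86).
k ≡ 21*33 ≡ 5 (mod 86).

5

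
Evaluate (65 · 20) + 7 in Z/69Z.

65

65 · 20 = 1300 ≡ 58 (mod 69)
58 + 7 = 65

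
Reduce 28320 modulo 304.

48

28320 = 93×304 + 48, so 28320 ≡ 48 (mod 304).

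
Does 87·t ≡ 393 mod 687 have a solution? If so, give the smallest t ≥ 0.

gcd(87, 687) = 3, and 3 | 393, so solutions exist.
Divide through by 3: 29·t mod 229 = 131.
29⁻¹ ≡ 79 (mod 229).
t ≡ 79·131 ≡ 44 (mod 229).
The smallest non-negative solution is t = 44.

44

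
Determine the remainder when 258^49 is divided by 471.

49 in binary is 110001, i.e. 49 = 32 + 16 + 1.
258^1 ≡ 258 (mod 471)
258^2 ≡ 258^2 = 66564 ≡ 153 (mod 471)
258^4 ≡ 153^2 = 23409 ≡ 330 (mod 471)
258^8 ≡ 330^2 = 108900 ≡ 99 (mod 471)
258^16 ≡ 99^2 = 9801 ≡ 381 (mod 471)
258^32 ≡ 381^2 = 145161 ≡ 93 (mod 471)
258^49 = 258^32 × 258^16 × 258^1 ≡ 93 × 381 × 258 (mod 471).
Accumulate the product:
93 × 381 = 35433 ≡ 108
108 × 258 = 27864 ≡ 75

75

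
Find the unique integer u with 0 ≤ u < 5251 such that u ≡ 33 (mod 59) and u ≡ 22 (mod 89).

59⁻¹ mod 89: 59×86 ≡ 1 (mod 89), so 59⁻¹ ≡ 86.
u = 33 + 59×((22 − 33)×86 mod 89) = 33 + 59×33 = 1980.
Check: 1980 mod 59 = 33, 1980 mod 89 = 22. ✓

1980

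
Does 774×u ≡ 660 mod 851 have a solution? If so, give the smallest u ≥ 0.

113

gcd(774, 851) = 1, so a unique solution mod 851 exists.
774⁻¹ ≡ 641 (mod 851).
u ≡ 641×660 ≡ 113 (mod 851).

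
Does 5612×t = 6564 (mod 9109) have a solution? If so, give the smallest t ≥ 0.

gcd(5612, 9109) = 1, so a unique solution mod 9109 exists.
5612⁻¹ ≡ 1193 (mod 9109).
t ≡ 1193×6564 ≡ 6221 (mod 9109).

6221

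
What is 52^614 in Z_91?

Using repeated squaring:
52^1 ≡ 52 (mod 91)
52^2 ≡ 52^2 = 2704 ≡ 65 (mod 91)
52^4 ≡ 65^2 = 4225 ≡ 39 (mod 91)
52^8 ≡ 39^2 = 1521 ≡ 65 (mod 91)
52^16 ≡ 65^2 = 4225 ≡ 39 (mod 91)
52^32 ≡ 39^2 = 1521 ≡ 65 (mod 91)
52^64 ≡ 65^2 = 4225 ≡ 39 (mod 91)
52^128 ≡ 39^2 = 1521 ≡ 65 (mod 91)
52^256 ≡ 65^2 = 4225 ≡ 39 (mod 91)
52^512 ≡ 39^2 = 1521 ≡ 65 (mod 91)
52^614 = 52^512 * 52^64 * 52^32 * 52^4 * 52^2 ≡ 65 * 39 * 65 * 39 * 65 (mod 91).
Accumulate the product:
65 * 39 = 2535 ≡ 78
78 * 65 = 5070 ≡ 65
65 * 39 = 2535 ≡ 78
78 * 65 = 5070 ≡ 65

65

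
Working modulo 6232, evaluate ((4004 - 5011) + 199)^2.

4004 - 5011 = -1007 ≡ 5225 (mod 6232)
5225 + 199 = 5424
(5424)^2 ≡ 4736 (mod 6232)

4736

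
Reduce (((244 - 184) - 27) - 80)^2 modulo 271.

41

244 - 184 = 60
60 - 27 = 33
33 - 80 = -47 ≡ 224 (mod 271)
(224)^2 ≡ 41 (mod 271)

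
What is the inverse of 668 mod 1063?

880

1063 = 1·668 + 395
668 = 1·395 + 273
395 = 1·273 + 122
273 = 2·122 + 29
122 = 4·29 + 6
29 = 4·6 + 5
6 = 1·5 + 1
5 = 5·1 + 0
gcd(668, 1063) = 1, so the inverse exists.
Back-substitute for 1:
1 = 1·6 − 1·5
  = −1·29 + 5·6
  = 5·122 − 21·29
  = −21·273 + 47·122
  = 47·395 − 68·273
  = −68·668 + 115·395
  = 115·1063 − 183·668
So 668⁻¹ ≡ −183 ≡ 880 (mod 1063).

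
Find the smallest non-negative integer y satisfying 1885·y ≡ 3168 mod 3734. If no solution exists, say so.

gcd(1885, 3734) = 1, so a unique solution mod 3734 exists.
1885⁻¹ ≡ 1141 (mod 3734).
y ≡ 1141·3168 ≡ 176 (mod 3734).

176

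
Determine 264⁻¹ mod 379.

Apply the Euclidean algorithm and back-substitute:
379 = 1*264 + 115
264 = 2*115 + 34
115 = 3*34 + 13
34 = 2*13 + 8
13 = 1*8 + 5
8 = 1*5 + 3
5 = 1*3 + 2
3 = 1*2 + 1
2 = 2*1 + 0
gcd(264, 379) = 1, so the inverse exists.
Bézout: 1 = −101*379 + 145*264.
So 264⁻¹ ≡ 145 (mod 379).

145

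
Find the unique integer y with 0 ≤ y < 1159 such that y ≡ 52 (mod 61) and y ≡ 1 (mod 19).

61⁻¹ mod 19: 61*5 ≡ 1 (mod 19), so 61⁻¹ ≡ 5.
y = 52 + 61*((1 − 52)*5 mod 19) = 52 + 61*11 = 723.

723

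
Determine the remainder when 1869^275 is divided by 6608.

Compute successive squares:
1869^1 ≡ 1869 (mod 6608)
1869^2 ≡ 1869^2 = 3493161 ≡ 4137 (mod 6608)
1869^4 ≡ 4137^2 = 17114769 ≡ 49 (mod 6608)
1869^8 ≡ 49^2 = 2401 (mod 6608)
1869^16 ≡ 2401^2 = 5764801 ≡ 2625 (mod 6608)
1869^32 ≡ 2625^2 = 6890625 ≡ 5089 (mod 6608)
1869^64 ≡ 5089^2 = 25897921 ≡ 1169 (mod 6608)
1869^128 ≡ 1169^2 = 1366561 ≡ 5313 (mod 6608)
1869^256 ≡ 5313^2 = 28227969 ≡ 5201 (mod 6608)
1869^275 = 1869^256 · 1869^16 · 1869^2 · 1869^1 ≡ 5201 · 2625 · 4137 · 1869 (mod 6608).
Accumulate the product:
5201 · 2625 = 13652625 ≡ 497
497 · 4137 = 2056089 ≡ 1001
1001 · 1869 = 1870869 ≡ 805

805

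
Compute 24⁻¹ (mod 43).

9

By the extended Euclidean algorithm:
43 = 1×24 + 19
24 = 1×19 + 5
19 = 3×5 + 4
5 = 1×4 + 1
4 = 4×1 + 0
gcd(24, 43) = 1, so the inverse exists.
Back-substitute for 1:
1 = 1×5 − 1×4
  = −1×19 + 4×5
  = 4×24 − 5×19
  = −5×43 + 9×24
So 24⁻¹ ≡ 9 (mod 43).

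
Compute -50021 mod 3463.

1924

-50021 = -15·3463 + 1924, so -50021 ≡ 1924 (mod 3463).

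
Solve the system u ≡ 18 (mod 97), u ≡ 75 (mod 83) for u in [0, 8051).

97⁻¹ mod 83: 97*6 ≡ 1 (mod 83), so 97⁻¹ ≡ 6.
u = 18 + 97*((75 − 18)*6 mod 83) = 18 + 97*10 = 988.
Check: 988 mod 97 = 18, 988 mod 83 = 75. ✓

988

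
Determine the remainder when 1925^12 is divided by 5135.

495

12 in binary is 1100, i.e. 12 = 8 + 4.
1925^1 ≡ 1925 (mod 5135)
1925^2 ≡ 1925^2 = 3705625 ≡ 3290 (mod 5135)
1925^4 ≡ 3290^2 = 10824100 ≡ 4655 (mod 5135)
1925^8 ≡ 4655^2 = 21669025 ≡ 4460 (mod 5135)
1925^12 = 1925^8 * 1925^4 ≡ 4460 * 4655 (mod 5135).
4460 * 4655 = 20761300 ≡ 495 (mod 5135).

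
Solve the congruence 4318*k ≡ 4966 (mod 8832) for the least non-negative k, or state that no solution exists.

gcd(4318, 8832) = 2, and 2 | 4966, so solutions exist.
Divide through by 2: 2159*k mod 4416 = 2483.
2159⁻¹ ≡ 1487 (mod 4416).
k ≡ 1487*2483 ≡ 445 (mod 4416).
The smallest non-negative solution is k = 445.

445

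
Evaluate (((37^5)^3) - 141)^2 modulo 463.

270

(37)^5 ≡ 447 (mod 463)
(447)^3 ≡ 71 (mod 463)
71 - 141 = -70 ≡ 393 (mod 463)
(393)^2 ≡ 270 (mod 463)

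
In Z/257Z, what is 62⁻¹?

Run the extended Euclidean algorithm:
257 = 4*62 + 9
62 = 6*9 + 8
9 = 1*8 + 1
8 = 8*1 + 0
gcd(62, 257) = 1, so the inverse exists.
Bézout: 1 = 7*257 − 29*62.
So 62⁻¹ ≡ −29 ≡ 228 (mod 257).

228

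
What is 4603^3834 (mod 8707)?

4538

Using repeated squaring:
3834 in binary is 111011111010, i.e. 3834 = 2048 + 1024 + 512 + 128 + 64 + 32 + 16 + 8 + 2.
4603^1 ≡ 4603 (mod 8707)
4603^2 ≡ 4603^2 = 21187609 ≡ 3478 (mod 8707)
4603^4 ≡ 3478^2 = 12096484 ≡ 2461 (mod 8707)
4603^8 ≡ 2461^2 = 6056521 ≡ 5156 (mod 8707)
4603^16 ≡ 5156^2 = 26584336 ≡ 1865 (mod 8707)
4603^32 ≡ 1865^2 = 3478225 ≡ 4132 (mod 8707)
4603^64 ≡ 4132^2 = 17073424 ≡ 7704 (mod 8707)
4603^128 ≡ 7704^2 = 59351616 ≡ 4704 (mod 8707)
4603^256 ≡ 4704^2 = 22127616 ≡ 3129 (mod 8707)
4603^512 ≡ 3129^2 = 9790641 ≡ 3973 (mod 8707)
4603^1024 ≡ 3973^2 = 15784729 ≡ 7645 (mod 8707)
4603^2048 ≡ 7645^2 = 58446025 ≡ 4641 (mod 8707)
4603^3834 = 4603^2048 * 4603^1024 * 4603^512 * 4603^128 * 4603^64 * 4603^32 * 4603^16 * 4603^8 * 4603^2 ≡ 4641 * 7645 * 3973 * 4704 * 7704 * 4132 * 1865 * 5156 * 3478 (mod 8707).
Accumulate the product:
4641 * 7645 = 35480445 ≡ 8127
8127 * 3973 = 32288571 ≡ 3015
3015 * 4704 = 14182560 ≡ 7564
7564 * 7704 = 58273056 ≡ 5812
5812 * 4132 = 24015184 ≡ 1278
1278 * 1865 = 2383470 ≡ 6459
6459 * 5156 = 33302604 ≡ 7036
7036 * 3478 = 24471208 ≡ 4538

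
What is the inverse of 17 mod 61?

Apply the Euclidean algorithm and back-substitute:
61 = 3*17 + 10
17 = 1*10 + 7
10 = 1*7 + 3
7 = 2*3 + 1
3 = 3*1 + 0
gcd(17, 61) = 1, so the inverse exists.
Bézout: 1 = −5*61 + 18*17.
So 17⁻¹ ≡ 18 (mod 61).

18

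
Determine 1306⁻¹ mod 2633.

2633 = 2×1306 + 21
1306 = 62×21 + 4
21 = 5×4 + 1
4 = 4×1 + 0
gcd(1306, 2633) = 1, so the inverse exists.
Bézout: 1 = 311×2633 − 627×1306.
So 1306⁻¹ ≡ −627 ≡ 2006 (mod 2633).

2006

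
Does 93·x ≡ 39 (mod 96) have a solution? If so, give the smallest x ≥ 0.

gcd(93, 96) = 3, and 3 | 39, so solutions exist.
Divide through by 3: 31·x mod 32 = 13.
31⁻¹ ≡ 31 (mod 32).
x ≡ 31·13 ≡ 19 (mod 32).
The smallest non-negative solution is x = 19.

19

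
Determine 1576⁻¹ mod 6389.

4585

By the extended Euclidean algorithm:
6389 = 4·1576 + 85
1576 = 18·85 + 46
85 = 1·46 + 39
46 = 1·39 + 7
39 = 5·7 + 4
7 = 1·4 + 3
4 = 1·3 + 1
3 = 3·1 + 0
gcd(1576, 6389) = 1, so the inverse exists.
Back-substitute for 1:
1 = 1·4 − 1·3
  = −1·7 + 2·4
  = 2·39 − 11·7
  = −11·46 + 13·39
  = 13·85 − 24·46
  = −24·1576 + 445·85
  = 445·6389 − 1804·1576
So 1576⁻¹ ≡ −1804 ≡ 4585 (mod 6389).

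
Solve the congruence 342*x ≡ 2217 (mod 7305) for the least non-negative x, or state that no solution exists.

156

gcd(342, 7305) = 3, and 3 | 2217, so solutions exist.
Divide through by 3: 114*x = 739 (mod 2435).
114⁻¹ ≡ 534 (mod 2435).
x ≡ 534*739 ≡ 156 (mod 2435).
The smallest non-negative solution is x = 156.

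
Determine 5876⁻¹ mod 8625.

251

8625 = 1·5876 + 2749
5876 = 2·2749 + 378
2749 = 7·378 + 103
378 = 3·103 + 69
103 = 1·69 + 34
69 = 2·34 + 1
34 = 34·1 + 0
gcd(5876, 8625) = 1, so the inverse exists.
Back-substitute for 1:
1 = 1·69 − 2·34
  = −2·103 + 3·69
  = 3·378 − 11·103
  = −11·2749 + 80·378
  = 80·5876 − 171·2749
  = −171·8625 + 251·5876
So 5876⁻¹ ≡ 251 (mod 8625).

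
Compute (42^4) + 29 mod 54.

(42)^4 ≡ 0 (mod 54)
0 + 29 = 29

29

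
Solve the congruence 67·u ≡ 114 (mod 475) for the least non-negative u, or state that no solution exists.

gcd(67, 475) = 1, so a unique solution mod 475 exists.
67⁻¹ ≡ 78 (mod 475).
u ≡ 78·114 ≡ 342 (mod 475).

342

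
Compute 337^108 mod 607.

Compute successive squares:
337^1 ≡ 337 (mod 607)
337^2 ≡ 337^2 = 113569 ≡ 60 (mod 607)
337^4 ≡ 60^2 = 3600 ≡ 565 (mod 607)
337^8 ≡ 565^2 = 319225 ≡ 550 (mod 607)
337^16 ≡ 550^2 = 302500 ≡ 214 (mod 607)
337^32 ≡ 214^2 = 45796 ≡ 271 (mod 607)
337^64 ≡ 271^2 = 73441 ≡ 601 (mod 607)
337^108 = 337^64 · 337^32 · 337^8 · 337^4 ≡ 601 · 271 · 550 · 565 (mod 607).
Accumulate the product:
601 · 271 = 162871 ≡ 195
195 · 550 = 107250 ≡ 418
418 · 565 = 236170 ≡ 47

47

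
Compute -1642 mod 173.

-1642 = -10·173 + 88, so -1642 ≡ 88 (mod 173).

88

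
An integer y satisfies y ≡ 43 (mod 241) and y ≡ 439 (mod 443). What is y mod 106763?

241⁻¹ mod 443: 241·125 ≡ 1 (mod 443), so 241⁻¹ ≡ 125.
y = 43 + 241·((439 − 43)·125 mod 443) = 43 + 241·327 = 78850.

78850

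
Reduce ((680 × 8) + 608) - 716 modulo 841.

680 × 8 = 5440 ≡ 394 (mod 841)
394 + 608 = 1002 ≡ 161 (mod 841)
161 - 716 = -555 ≡ 286 (mod 841)

286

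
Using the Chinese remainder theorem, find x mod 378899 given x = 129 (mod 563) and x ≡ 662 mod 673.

563⁻¹ mod 673: 563·104 ≡ 1 (mod 673), so 563⁻¹ ≡ 104.
x = 129 + 563·((662 − 129)·104 mod 673) = 129 + 563·246 = 138627.
Check: 138627 mod 563 = 129, 138627 mod 673 = 662. ✓

138627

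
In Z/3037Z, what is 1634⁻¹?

3037 = 1×1634 + 1403
1634 = 1×1403 + 231
1403 = 6×231 + 17
231 = 13×17 + 10
17 = 1×10 + 7
10 = 1×7 + 3
7 = 2×3 + 1
3 = 3×1 + 0
gcd(1634, 3037) = 1, so the inverse exists.
Back-substitute for 1:
1 = 1×7 − 2×3
  = −2×10 + 3×7
  = 3×17 − 5×10
  = −5×231 + 68×17
  = 68×1403 − 413×231
  = −413×1634 + 481×1403
  = 481×3037 − 894×1634
So 1634⁻¹ ≡ −894 ≡ 2143 (mod 3037).

2143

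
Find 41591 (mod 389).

41591 = 106·389 + 357, so 41591 ≡ 357 (mod 389).

357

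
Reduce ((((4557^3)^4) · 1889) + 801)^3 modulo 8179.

(4557)^3 ≡ 6046 (mod 8179)
(6046)^4 ≡ 658 (mod 8179)
658 · 1889 = 1242962 ≡ 7933 (mod 8179)
7933 + 801 = 8734 ≡ 555 (mod 8179)
(555)^3 ≡ 4596 (mod 8179)

4596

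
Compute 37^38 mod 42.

37^1 ≡ 37 (mod 42)
37^2 ≡ 37^2 = 1369 ≡ 25 (mod 42)
37^4 ≡ 25^2 = 625 ≡ 37 (mod 42)
37^8 ≡ 37^2 = 1369 ≡ 25 (mod 42)
37^16 ≡ 25^2 = 625 ≡ 37 (mod 42)
37^32 ≡ 37^2 = 1369 ≡ 25 (mod 42)
37^38 = 37^32 × 37^4 × 37^2 ≡ 25 × 37 × 25 (mod 42).
Accumulate the product:
25 × 37 = 925 ≡ 1
1 × 25 = 25

25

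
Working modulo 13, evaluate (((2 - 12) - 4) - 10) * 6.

2 - 12 = -10 ≡ 3 (mod 13)
3 - 4 = -1 ≡ 12 (mod 13)
12 - 10 = 2
2 * 6 = 12

12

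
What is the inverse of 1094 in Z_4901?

1671

Apply the Euclidean algorithm and back-substitute:
4901 = 4·1094 + 525
1094 = 2·525 + 44
525 = 11·44 + 41
44 = 1·41 + 3
41 = 13·3 + 2
3 = 1·2 + 1
2 = 2·1 + 0
gcd(1094, 4901) = 1, so the inverse exists.
Back-substitute for 1:
1 = 1·3 − 1·2
  = −1·41 + 14·3
  = 14·44 − 15·41
  = −15·525 + 179·44
  = 179·1094 − 373·525
  = −373·4901 + 1671·1094
So 1094⁻¹ ≡ 1671 (mod 4901).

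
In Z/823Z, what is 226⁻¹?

By the extended Euclidean algorithm:
823 = 3*226 + 145
226 = 1*145 + 81
145 = 1*81 + 64
81 = 1*64 + 17
64 = 3*17 + 13
17 = 1*13 + 4
13 = 3*4 + 1
4 = 4*1 + 0
gcd(226, 823) = 1, so the inverse exists.
Back-substitute for 1:
1 = 1*13 − 3*4
  = −3*17 + 4*13
  = 4*64 − 15*17
  = −15*81 + 19*64
  = 19*145 − 34*81
  = −34*226 + 53*145
  = 53*823 − 193*226
So 226⁻¹ ≡ −193 ≡ 630 (mod 823).

630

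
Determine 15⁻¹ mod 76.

71

Run the extended Euclidean algorithm:
76 = 5*15 + 1
15 = 15*1 + 0
gcd(15, 76) = 1, so the inverse exists.
Back-substitute for 1:
1 = 1*76 − 5*15
So 15⁻¹ ≡ −5 ≡ 71 (mod 76).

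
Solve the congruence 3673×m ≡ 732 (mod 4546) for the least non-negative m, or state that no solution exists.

gcd(3673, 4546) = 1, so a unique solution mod 4546 exists.
3673⁻¹ ≡ 427 (mod 4546).
m ≡ 427×732 ≡ 3436 (mod 4546).

3436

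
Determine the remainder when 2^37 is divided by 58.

48

2^1 ≡ 2 (mod 58)
2^2 ≡ 2^2 = 4 (mod 58)
2^4 ≡ 4^2 = 16 (mod 58)
2^8 ≡ 16^2 = 256 ≡ 24 (mod 58)
2^16 ≡ 24^2 = 576 ≡ 54 (mod 58)
2^32 ≡ 54^2 = 2916 ≡ 16 (mod 58)
2^37 = 2^32 * 2^4 * 2^1 ≡ 16 * 16 * 2 (mod 58).
Accumulate the product:
16 * 16 = 256 ≡ 24
24 * 2 = 48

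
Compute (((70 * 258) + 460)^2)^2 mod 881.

70 * 258 = 18060 ≡ 440 (mod 881)
440 + 460 = 900 ≡ 19 (mod 881)
(19)^2 ≡ 361 (mod 881)
(361)^2 ≡ 814 (mod 881)

814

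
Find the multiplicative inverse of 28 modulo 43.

By the extended Euclidean algorithm:
43 = 1*28 + 15
28 = 1*15 + 13
15 = 1*13 + 2
13 = 6*2 + 1
2 = 2*1 + 0
gcd(28, 43) = 1, so the inverse exists.
Back-substitute for 1:
1 = 1*13 − 6*2
  = −6*15 + 7*13
  = 7*28 − 13*15
  = −13*43 + 20*28
So 28⁻¹ ≡ 20 (mod 43).

20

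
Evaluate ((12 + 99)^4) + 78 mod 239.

12 + 99 = 111
(111)^4 ≡ 216 (mod 239)
216 + 78 = 294 ≡ 55 (mod 239)

55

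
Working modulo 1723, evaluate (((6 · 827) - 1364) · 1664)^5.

6 · 827 = 4962 ≡ 1516 (mod 1723)
1516 - 1364 = 152
152 · 1664 = 252928 ≡ 1370 (mod 1723)
(1370)^5 ≡ 542 (mod 1723)

542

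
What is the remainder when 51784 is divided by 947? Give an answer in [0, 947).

646

51784 = 54·947 + 646, so 51784 ≡ 646 (mod 947).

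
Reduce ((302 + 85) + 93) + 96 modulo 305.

302 + 85 = 387 ≡ 82 (mod 305)
82 + 93 = 175
175 + 96 = 271

271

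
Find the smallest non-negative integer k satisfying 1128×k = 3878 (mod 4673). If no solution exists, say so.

gcd(1128, 4673) = 1, so a unique solution mod 4673 exists.
1128⁻¹ ≡ 29 (mod 4673).
k ≡ 29×3878 ≡ 310 (mod 4673).

310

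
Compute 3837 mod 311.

3837 = 12·311 + 105, so 3837 ≡ 105 (mod 311).

105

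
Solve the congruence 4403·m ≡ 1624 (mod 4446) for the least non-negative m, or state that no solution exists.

686

gcd(4403, 4446) = 1, so a unique solution mod 4446 exists.
4403⁻¹ ≡ 3929 (mod 4446).
m ≡ 3929·1624 ≡ 686 (mod 4446).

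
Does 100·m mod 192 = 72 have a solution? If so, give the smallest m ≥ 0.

18

gcd(100, 192) = 4, and 4 | 72, so solutions exist.
Divide through by 4: 25·m ≡ 18 mod 48.
25⁻¹ ≡ 25 (mod 48).
m ≡ 25·18 ≡ 18 (mod 48).
The smallest non-negative solution is m = 18.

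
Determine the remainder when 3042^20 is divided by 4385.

3996

20 in binary is 10100, i.e. 20 = 16 + 4.
3042^1 ≡ 3042 (mod 4385)
3042^2 ≡ 3042^2 = 9253764 ≡ 1414 (mod 4385)
3042^4 ≡ 1414^2 = 1999396 ≡ 4221 (mod 4385)
3042^8 ≡ 4221^2 = 17816841 ≡ 586 (mod 4385)
3042^16 ≡ 586^2 = 343396 ≡ 1366 (mod 4385)
3042^20 = 3042^16 * 3042^4 ≡ 1366 * 4221 (mod 4385).
1366 * 4221 = 5765886 ≡ 3996 (mod 4385).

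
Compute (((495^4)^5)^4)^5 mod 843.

282

(495)^4 ≡ 330 (mod 843)
(330)^5 ≡ 561 (mod 843)
(561)^4 ≡ 282 (mod 843)
(282)^5 ≡ 282 (mod 843)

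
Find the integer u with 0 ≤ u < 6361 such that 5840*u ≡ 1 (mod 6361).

6361 = 1·5840 + 521
5840 = 11·521 + 109
521 = 4·109 + 85
109 = 1·85 + 24
85 = 3·24 + 13
24 = 1·13 + 11
13 = 1·11 + 2
11 = 5·2 + 1
2 = 2·1 + 0
gcd(5840, 6361) = 1, so the inverse exists.
Bézout: 1 = −2679·6361 + 2918·5840.
So 5840⁻¹ ≡ 2918 (mod 6361).

2918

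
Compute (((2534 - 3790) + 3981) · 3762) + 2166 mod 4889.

1383

2534 - 3790 = -1256 ≡ 3633 (mod 4889)
3633 + 3981 = 7614 ≡ 2725 (mod 4889)
2725 · 3762 = 10251450 ≡ 4106 (mod 4889)
4106 + 2166 = 6272 ≡ 1383 (mod 4889)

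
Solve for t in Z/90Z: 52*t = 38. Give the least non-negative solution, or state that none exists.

44

gcd(52, 90) = 2, and 2 | 38, so solutions exist.
Divide through by 2: 26*t = 19 (mod 45).
26⁻¹ ≡ 26 (mod 45).
t ≡ 26*19 ≡ 44 (mod 45).
The smallest non-negative solution is t = 44.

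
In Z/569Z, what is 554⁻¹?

531

569 = 1×554 + 15
554 = 36×15 + 14
15 = 1×14 + 1
14 = 14×1 + 0
gcd(554, 569) = 1, so the inverse exists.
Bézout: 1 = 37×569 − 38×554.
So 554⁻¹ ≡ −38 ≡ 531 (mod 569).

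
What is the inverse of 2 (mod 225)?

By the extended Euclidean algorithm:
225 = 112·2 + 1
2 = 2·1 + 0
gcd(2, 225) = 1, so the inverse exists.
Bézout: 1 = 1·225 − 112·2.
So 2⁻¹ ≡ −112 ≡ 113 (mod 225).

113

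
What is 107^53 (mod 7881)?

5189

Compute successive squares:
107^1 ≡ 107 (mod 7881)
107^2 ≡ 107^2 = 11449 ≡ 3568 (mod 7881)
107^4 ≡ 3568^2 = 12730624 ≡ 2809 (mod 7881)
107^8 ≡ 2809^2 = 7890481 ≡ 1600 (mod 7881)
107^16 ≡ 1600^2 = 2560000 ≡ 6556 (mod 7881)
107^32 ≡ 6556^2 = 42981136 ≡ 6043 (mod 7881)
107^53 = 107^32 · 107^16 · 107^4 · 107^1 ≡ 6043 · 6556 · 2809 · 107 (mod 7881).
Accumulate the product:
6043 · 6556 = 39617908 ≡ 121
121 · 2809 = 339889 ≡ 1006
1006 · 107 = 107642 ≡ 5189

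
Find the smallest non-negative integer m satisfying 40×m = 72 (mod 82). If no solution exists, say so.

gcd(40, 82) = 2, and 2 | 72, so solutions exist.
Divide through by 2: 20×m ≡ 36 (mod 41).
20⁻¹ ≡ 39 (mod 41).
m ≡ 39×36 ≡ 10 (mod 41).
The smallest non-negative solution is m = 10.

10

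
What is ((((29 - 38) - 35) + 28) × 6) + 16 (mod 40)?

0

29 - 38 = -9 ≡ 31 (mod 40)
31 - 35 = -4 ≡ 36 (mod 40)
36 + 28 = 64 ≡ 24 (mod 40)
24 × 6 = 144 ≡ 24 (mod 40)
24 + 16 = 40 ≡ 0 (mod 40)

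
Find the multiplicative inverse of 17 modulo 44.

44 = 2*17 + 10
17 = 1*10 + 7
10 = 1*7 + 3
7 = 2*3 + 1
3 = 3*1 + 0
gcd(17, 44) = 1, so the inverse exists.
Bézout: 1 = −5*44 + 13*17.
So 17⁻¹ ≡ 13 (mod 44).

13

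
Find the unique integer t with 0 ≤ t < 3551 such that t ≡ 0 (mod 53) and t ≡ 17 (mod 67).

53⁻¹ mod 67: 53*43 ≡ 1 (mod 67), so 53⁻¹ ≡ 43.
t = 0 + 53*((17 − 0)*43 mod 67) = 0 + 53*61 = 3233.

3233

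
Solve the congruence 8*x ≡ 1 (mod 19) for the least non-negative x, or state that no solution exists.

12

gcd(8, 19) = 1, so a unique solution mod 19 exists.
8⁻¹ ≡ 12 (mod 19).
x ≡ 12*1 ≡ 12 (mod 19).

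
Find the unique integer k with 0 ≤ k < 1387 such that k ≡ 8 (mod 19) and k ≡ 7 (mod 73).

19⁻¹ mod 73: 19·50 ≡ 1 (mod 73), so 19⁻¹ ≡ 50.
k = 8 + 19·((7 − 8)·50 mod 73) = 8 + 19·23 = 445.

445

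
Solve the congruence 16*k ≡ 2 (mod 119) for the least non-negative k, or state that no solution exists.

15

gcd(16, 119) = 1, so a unique solution mod 119 exists.
16⁻¹ ≡ 67 (mod 119).
k ≡ 67*2 ≡ 15 (mod 119).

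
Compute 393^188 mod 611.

425

188 in binary is 10111100, i.e. 188 = 128 + 32 + 16 + 8 + 4.
393^1 ≡ 393 (mod 611)
393^2 ≡ 393^2 = 154449 ≡ 477 (mod 611)
393^4 ≡ 477^2 = 227529 ≡ 237 (mod 611)
393^8 ≡ 237^2 = 56169 ≡ 568 (mod 611)
393^16 ≡ 568^2 = 322624 ≡ 16 (mod 611)
393^32 ≡ 16^2 = 256 (mod 611)
393^64 ≡ 256^2 = 65536 ≡ 159 (mod 611)
393^128 ≡ 159^2 = 25281 ≡ 230 (mod 611)
393^188 = 393^128 · 393^32 · 393^16 · 393^8 · 393^4 ≡ 230 · 256 · 16 · 568 · 237 (mod 611).
Accumulate the product:
230 · 256 = 58880 ≡ 224
224 · 16 = 3584 ≡ 529
529 · 568 = 300472 ≡ 471
471 · 237 = 111627 ≡ 425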